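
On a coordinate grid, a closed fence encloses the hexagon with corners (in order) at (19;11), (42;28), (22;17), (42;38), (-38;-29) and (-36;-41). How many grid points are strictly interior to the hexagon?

704

By the shoelace formula, twice the signed area is |(19·28 − 42·11) + (42·17 − 22·28) + (22·38 − 42·17) + (42·(-29) − (-38)·38) + ((-38)·(-41) − (-36)·(-29)) + ((-36)·11 − 19·(-41))| = 1413, so the area is 706.5.
Along each edge there are gcd(|Δx|,|Δy|)+1 lattice points, so counting each shared vertex once the boundary has gcd(23,17) + gcd(20,11) + gcd(20,21) + gcd(80,67) + gcd(2,12) + gcd(55,52) = 1+1+1+1+2+1 = 7.
Pick's theorem gives I = A − B/2 + 1 = 706.5 − 7/2 + 1 = 704.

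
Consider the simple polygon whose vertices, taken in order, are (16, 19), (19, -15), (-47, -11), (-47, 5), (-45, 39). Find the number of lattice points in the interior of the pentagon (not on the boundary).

The shoelace formula gives twice the area as |(16·(-15) − 19·19) + (19·(-11) − (-47)·(-15)) + ((-47)·5 − (-47)·(-11)) + ((-47)·39 − (-45)·5) + ((-45)·19 − 16·39)| = 5354, so the area is 2677.
Summing gcd(|Δx|,|Δy|) over the edges gives the boundary count: gcd(3,34) + gcd(66,4) + gcd(0,16) + gcd(2,34) + gcd(61,20) = 1+2+16+2+1 = 22.
By Pick's theorem A = I + B/2 − 1, so I = 2677 − 22/2 + 1 = 2667.

2667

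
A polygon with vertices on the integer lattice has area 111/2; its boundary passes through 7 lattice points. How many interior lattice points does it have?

53

From Pick's theorem, I = A − B/2 + 1 = 111/2 − 7/2 + 1 = 53.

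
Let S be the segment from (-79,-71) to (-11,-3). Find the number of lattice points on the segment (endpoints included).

The number of lattice points on a segment between lattice points is gcd(|Δx|,|Δy|) + 1 = gcd(68,68) + 1 = 68 + 1 = 69.

69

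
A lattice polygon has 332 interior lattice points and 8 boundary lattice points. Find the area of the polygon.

335

By Pick's theorem, A = I + B/2 − 1 = 332 + 8/2 − 1 = 335.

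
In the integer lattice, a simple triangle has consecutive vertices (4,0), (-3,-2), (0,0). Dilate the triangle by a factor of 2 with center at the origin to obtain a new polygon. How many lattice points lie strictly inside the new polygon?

The shoelace formula gives twice the area as |[4·(-2) − (-3)·0] + [(-3)·0 − 0·(-2)] + [0·0 − 4·0]| = 8, so the area is 4.
Along each edge there are gcd(|Δx|,|Δy|)+1 lattice points, so counting each shared vertex once the boundary has gcd(7,2) + gcd(3,2) + gcd(4,0) = 1+1+4 = 6.
Scaling by 2 multiplies the area by 2² = 4 (so the new area is 16) and multiplies the boundary lattice-point count by 2, giving 12.
By Pick's theorem, the interior count of the dilated polygon is 16 − 12/2 + 1 = 11.

11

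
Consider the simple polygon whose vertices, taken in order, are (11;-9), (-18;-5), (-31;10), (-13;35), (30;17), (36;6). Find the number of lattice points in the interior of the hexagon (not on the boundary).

1796

Using the shoelace formula, 2A = |(11·(-5) − (-18)·(-9)) + ((-18)·10 − (-31)·(-5)) + ((-31)·35 − (-13)·10) + ((-13)·17 − 30·35) + (30·6 − 36·17) + (36·(-9) − 11·6)| = 3600, so the area is 1800.
Summing gcd(|Δx|,|Δy|) over the edges gives the boundary count: gcd(29,4) + gcd(13,15) + gcd(18,25) + gcd(43,18) + gcd(6,11) + gcd(25,15) = 1+1+1+1+1+5 = 10.
Pick's theorem gives I = A − B/2 + 1 = 1800 − 10/2 + 1 = 1796.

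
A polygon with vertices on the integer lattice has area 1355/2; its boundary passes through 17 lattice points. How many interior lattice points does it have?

670

Pick's theorem A = I + B/2 − 1 rearranges to I = A − B/2 + 1 = 1355/2 − 17/2 + 1 = 670.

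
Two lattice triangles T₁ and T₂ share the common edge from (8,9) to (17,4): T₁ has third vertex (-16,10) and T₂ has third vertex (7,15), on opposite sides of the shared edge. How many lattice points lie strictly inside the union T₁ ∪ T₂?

78

The union is the simple quadrilateral with vertices (8,9), (-16,10), (17,4), (7,15) in order.
The shoelace formula gives twice the area as |(8·10 − (-16)·9) + ((-16)·4 − 17·10) + (17·15 − 7·4) + (7·9 − 8·15)| = 160, so the area is 80.
The number of boundary lattice points is Σ gcd(|Δx|,|Δy|) = gcd(24,1) + gcd(33,6) + gcd(10,11) + gcd(1,6) = 1+3+1+1 = 6.
By Pick's theorem I = A − B/2 + 1 = 80 − 6/2 + 1 = 78.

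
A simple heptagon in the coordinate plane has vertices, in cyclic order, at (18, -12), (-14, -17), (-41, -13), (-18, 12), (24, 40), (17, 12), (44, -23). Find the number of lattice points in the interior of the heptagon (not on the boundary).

2062

By the shoelace formula, twice the signed area is |(18·(-17) − (-14)·(-12)) + ((-14)·(-13) − (-41)·(-17)) + ((-41)·12 − (-18)·(-13)) + ((-18)·40 − 24·12) + (24·12 − 17·40) + (17·(-23) − 44·12) + (44·(-12) − 18·(-23))| = 4148, so the area is 2074.
Summing gcd(|Δx|,|Δy|) over the edges gives the boundary count: gcd(32,5) + gcd(27,4) + gcd(23,25) + gcd(42,28) + gcd(7,28) + gcd(27,35) + gcd(26,11) = 1+1+1+14+7+1+1 = 26.
By Pick's theorem A = I + B/2 − 1, so I = 2074 − 26/2 + 1 = 2062.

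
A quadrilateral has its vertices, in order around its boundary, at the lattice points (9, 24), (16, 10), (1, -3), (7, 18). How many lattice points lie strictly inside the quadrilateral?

By the shoelace formula, twice the signed area is |(9·10 − 16·24) + (16·(-3) − 1·10) + (1·18 − 7·(-3)) + (7·24 − 9·18)| = 307, so the area is 307/2.
The number of boundary lattice points is Σ gcd(|Δx|,|Δy|) = gcd(7,14) + gcd(15,13) + gcd(6,21) + gcd(2,6) = 7+1+3+2 = 13.
Pick's theorem gives I = A − B/2 + 1 = 307/2 − 13/2 + 1 = 148.

148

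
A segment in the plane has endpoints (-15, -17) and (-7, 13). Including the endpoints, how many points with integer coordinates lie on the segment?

3

The number of lattice points on a segment between lattice points is gcd(|Δx|,|Δy|) + 1 = gcd(8,30) + 1 = 2 + 1 = 3.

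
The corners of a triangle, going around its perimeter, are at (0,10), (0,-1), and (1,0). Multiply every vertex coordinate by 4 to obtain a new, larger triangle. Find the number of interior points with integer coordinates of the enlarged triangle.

By the shoelace formula, twice the signed area is |[0·(-1) − 0·10] + [0·0 − 1·(-1)] + [1·10 − 0·0]| = 11, so the area is 11/2.
Along each edge there are gcd(|Δx|,|Δy|)+1 lattice points, so counting each shared vertex once the boundary has gcd(0,11) + gcd(1,1) + gcd(1,10) = 11+1+1 = 13.
Scaling by 4 multiplies the area by 4² = 16 (so the new area is 88) and multiplies the boundary lattice-point count by 4, giving 52.
By Pick's theorem, the interior count of the dilated polygon is 88 − 52/2 + 1 = 63.

63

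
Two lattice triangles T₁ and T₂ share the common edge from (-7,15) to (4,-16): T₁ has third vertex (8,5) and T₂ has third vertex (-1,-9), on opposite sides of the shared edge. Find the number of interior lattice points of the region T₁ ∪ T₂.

The union is the simple quadrilateral with vertices (-7,15), (8,5), (4,-16), (-1,-9) in order.
The shoelace formula gives twice the area as |[(-7)·5 − 8·15] + [8·(-16) − 4·5] + [4·(-9) − (-1)·(-16)] + [(-1)·15 − (-7)·(-9)]| = 433, so the area is 216.5.
The number of boundary lattice points is Σ gcd(|Δx|,|Δy|) = gcd(15,10) + gcd(4,21) + gcd(5,7) + gcd(6,24) = 5+1+1+6 = 13.
By Pick's theorem I = A − B/2 + 1 = 216.5 − 13/2 + 1 = 211.

211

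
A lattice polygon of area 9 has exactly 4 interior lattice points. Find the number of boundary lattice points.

12

Pick's theorem gives A = I + B/2 − 1, so B = 2(A − I + 1) = 2(9 − 4 + 1) = 12.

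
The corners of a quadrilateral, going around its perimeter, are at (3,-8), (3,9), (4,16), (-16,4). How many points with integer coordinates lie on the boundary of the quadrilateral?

23

Along each edge there are gcd(|Δx|,|Δy|)+1 lattice points, so counting each shared vertex once the boundary has gcd(0,17) + gcd(1,7) + gcd(20,12) + gcd(19,12) = 17+1+4+1 = 23.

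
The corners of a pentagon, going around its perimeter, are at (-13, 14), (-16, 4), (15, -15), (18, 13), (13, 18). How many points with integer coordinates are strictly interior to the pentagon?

690

By the shoelace formula, twice the signed area is |((-13)·4 − (-16)·14) + ((-16)·(-15) − 15·4) + (15·13 − 18·(-15)) + (18·18 − 13·13) + (13·14 − (-13)·18)| = 1388, so the area is 694.
The number of boundary lattice points is Σ gcd(|Δx|,|Δy|) = gcd(3,10) + gcd(31,19) + gcd(3,28) + gcd(5,5) + gcd(26,4) = 1+1+1+5+2 = 10.
Pick's theorem gives I = A − B/2 + 1 = 694 − 10/2 + 1 = 690.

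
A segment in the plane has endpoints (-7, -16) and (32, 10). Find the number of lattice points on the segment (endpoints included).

The number of lattice points on a segment between lattice points is gcd(|Δx|,|Δy|) + 1 = gcd(39,26) + 1 = 13 + 1 = 14.

14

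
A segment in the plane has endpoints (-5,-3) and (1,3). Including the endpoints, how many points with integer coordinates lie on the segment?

7

The number of lattice points on a segment between lattice points is gcd(|Δx|,|Δy|) + 1 = gcd(6,6) + 1 = 6 + 1 = 7.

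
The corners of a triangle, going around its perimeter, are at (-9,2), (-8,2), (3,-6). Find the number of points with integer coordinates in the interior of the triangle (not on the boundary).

2

The shoelace formula gives twice the area as |((-9)·2 − (-8)·2) + ((-8)·(-6) − 3·2) + (3·2 − (-9)·(-6))| = 8, so the area is 4.
Along each edge there are gcd(|Δx|,|Δy|)+1 lattice points, so counting each shared vertex once the boundary has gcd(1,0) + gcd(11,8) + gcd(12,8) = 1+1+4 = 6.
Pick's theorem gives I = A − B/2 + 1 = 4 − 6/2 + 1 = 2.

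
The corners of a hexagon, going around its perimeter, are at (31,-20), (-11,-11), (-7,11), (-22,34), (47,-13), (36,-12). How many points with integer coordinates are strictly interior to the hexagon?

1252

Using the shoelace formula, 2A = |(31·(-11) − (-11)·(-20)) + ((-11)·11 − (-7)·(-11)) + ((-7)·34 − (-22)·11) + ((-22)·(-13) − 47·34) + (47·(-12) − 36·(-13)) + (36·(-20) − 31·(-12))| = 2511, so the area is 2511/2.
The number of boundary lattice points is Σ gcd(|Δx|,|Δy|) = gcd(42,9) + gcd(4,22) + gcd(15,23) + gcd(69,47) + gcd(11,1) + gcd(5,8) = 3+2+1+1+1+1 = 9.
Pick's theorem gives I = A − B/2 + 1 = 2511/2 − 9/2 + 1 = 1252.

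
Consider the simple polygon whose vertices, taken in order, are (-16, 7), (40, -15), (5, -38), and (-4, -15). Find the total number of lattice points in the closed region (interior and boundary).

994

Using the shoelace formula, 2A = |((-16)·(-15) − 40·7) + (40·(-38) − 5·(-15)) + (5·(-15) − (-4)·(-38)) + ((-4)·7 − (-16)·(-15))| = 1980, so the area is 990.
Summing gcd(|Δx|,|Δy|) over the edges gives the boundary count: gcd(56,22) + gcd(35,23) + gcd(9,23) + gcd(12,22) = 2+1+1+2 = 6.
Pick's theorem gives I = A − B/2 + 1 = 990 − 6/2 + 1 = 988, so the closed region contains I + B = 988 + 6 = 994 lattice points.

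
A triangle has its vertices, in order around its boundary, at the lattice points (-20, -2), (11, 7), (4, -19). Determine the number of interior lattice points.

371

The shoelace formula gives twice the area as |((-20)·7 − 11·(-2)) + (11·(-19) − 4·7) + (4·(-2) − (-20)·(-19))| = 743, so the area is 743/2.
The number of boundary lattice points is Σ gcd(|Δx|,|Δy|) = gcd(31,9) + gcd(7,26) + gcd(24,17) = 1+1+1 = 3.
By Pick's theorem A = I + B/2 − 1, so I = 743/2 − 3/2 + 1 = 371.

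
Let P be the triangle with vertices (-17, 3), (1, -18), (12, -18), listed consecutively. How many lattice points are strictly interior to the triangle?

Using the shoelace formula, 2A = |((-17)·(-18) − 1·3) + (1·(-18) − 12·(-18)) + (12·3 − (-17)·(-18))| = 231, so the area is 115.5.
Along each edge there are gcd(|Δx|,|Δy|)+1 lattice points, so counting each shared vertex once the boundary has gcd(18,21) + gcd(11,0) + gcd(29,21) = 3+11+1 = 15.
Pick's theorem gives I = A − B/2 + 1 = 115.5 − 15/2 + 1 = 109.

109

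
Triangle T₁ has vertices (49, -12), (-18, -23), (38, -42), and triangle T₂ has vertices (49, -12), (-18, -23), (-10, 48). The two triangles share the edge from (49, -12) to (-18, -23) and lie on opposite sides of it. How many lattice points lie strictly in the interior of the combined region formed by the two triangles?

3278

The union is the simple quadrilateral with vertices (49, -12), (38, -42), (-18, -23), (-10, 48) in order.
Using the shoelace formula, 2A = |(49·(-42) − 38·(-12)) + (38·(-23) − (-18)·(-42)) + ((-18)·48 − (-10)·(-23)) + ((-10)·(-12) − 49·48)| = 6558, so the area is 3279.
The number of boundary lattice points is Σ gcd(|Δx|,|Δy|) = gcd(11,30) + gcd(56,19) + gcd(8,71) + gcd(59,60) = 1+1+1+1 = 4.
By Pick's theorem I = A − B/2 + 1 = 3279 − 4/2 + 1 = 3278.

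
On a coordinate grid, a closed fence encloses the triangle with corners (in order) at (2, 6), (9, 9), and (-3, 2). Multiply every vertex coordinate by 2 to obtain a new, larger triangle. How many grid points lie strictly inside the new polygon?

By the shoelace formula, twice the signed area is |(2·9 − 9·6) + (9·2 − (-3)·9) + ((-3)·6 − 2·2)| = 13, so the area is 6.5.
Along each edge there are gcd(|Δx|,|Δy|)+1 lattice points, so counting each shared vertex once the boundary has gcd(7,3) + gcd(12,7) + gcd(5,4) = 1+1+1 = 3.
Scaling by 2 multiplies the area by 2² = 4 (so the new area is 26) and multiplies the boundary lattice-point count by 2, giving 6.
By Pick's theorem, the interior count of the dilated polygon is 26 − 6/2 + 1 = 24.

24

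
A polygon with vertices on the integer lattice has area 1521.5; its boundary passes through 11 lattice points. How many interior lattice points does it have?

1517

Pick's theorem A = I + B/2 − 1 rearranges to I = A − B/2 + 1 = 1521.5 − 11/2 + 1 = 1517.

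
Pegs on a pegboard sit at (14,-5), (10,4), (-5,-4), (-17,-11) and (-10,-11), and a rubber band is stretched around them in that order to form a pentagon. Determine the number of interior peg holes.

By the shoelace formula, twice the signed area is |[14·4 − 10·(-5)] + [10·(-4) − (-5)·4] + [(-5)·(-11) − (-17)·(-4)] + [(-17)·(-11) − (-10)·(-11)] + [(-10)·(-5) − 14·(-11)]| = 354, so the area is 177.
Along each edge there are gcd(|Δx|,|Δy|)+1 lattice points, so counting each shared vertex once the boundary has gcd(4,9) + gcd(15,8) + gcd(12,7) + gcd(7,0) + gcd(24,6) = 1+1+1+7+6 = 16.
Pick's theorem gives I = A − B/2 + 1 = 177 − 16/2 + 1 = 170.

170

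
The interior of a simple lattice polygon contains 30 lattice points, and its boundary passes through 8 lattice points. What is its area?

33

Pick's theorem states A = I + B/2 − 1, so A = 30 + 8/2 − 1 = 33.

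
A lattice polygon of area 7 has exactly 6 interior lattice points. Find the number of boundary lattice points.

4

Pick's theorem gives A = I + B/2 − 1, so B = 2(A − I + 1) = 2(7 − 6 + 1) = 4.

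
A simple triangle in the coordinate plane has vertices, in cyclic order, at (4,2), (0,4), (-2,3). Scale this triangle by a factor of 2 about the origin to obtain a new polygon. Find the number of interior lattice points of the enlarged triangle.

Using the shoelace formula, 2A = |(4·4 − 0·2) + (0·3 − (-2)·4) + ((-2)·2 − 4·3)| = 8, so the area is 4.
Summing gcd(|Δx|,|Δy|) over the edges gives the boundary count: gcd(4,2) + gcd(2,1) + gcd(6,1) = 2+1+1 = 4.
Scaling by 2 multiplies the area by 2² = 4 (so the new area is 16) and multiplies the boundary lattice-point count by 2, giving 8.
By Pick's theorem, the interior count of the dilated polygon is 16 − 8/2 + 1 = 13.

13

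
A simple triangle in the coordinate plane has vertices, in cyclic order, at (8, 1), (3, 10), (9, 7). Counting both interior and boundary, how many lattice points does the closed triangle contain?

23

By the shoelace formula, twice the signed area is |(8·10 − 3·1) + (3·7 − 9·10) + (9·1 − 8·7)| = 39, so the area is 39/2.
Along each edge there are gcd(|Δx|,|Δy|)+1 lattice points, so counting each shared vertex once the boundary has gcd(5,9) + gcd(6,3) + gcd(1,6) = 1+3+1 = 5.
Pick's theorem gives I = A − B/2 + 1 = 39/2 − 5/2 + 1 = 18, so the closed region contains I + B = 18 + 5 = 23 lattice points.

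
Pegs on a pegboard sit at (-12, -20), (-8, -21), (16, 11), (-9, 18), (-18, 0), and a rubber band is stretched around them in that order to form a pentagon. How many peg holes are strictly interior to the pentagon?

696

Using the shoelace formula, 2A = |((-12)·(-21) − (-8)·(-20)) + ((-8)·11 − 16·(-21)) + (16·18 − (-9)·11) + ((-9)·0 − (-18)·18) + ((-18)·(-20) − (-12)·0)| = 1411, so the area is 705.5.
The number of boundary lattice points is Σ gcd(|Δx|,|Δy|) = gcd(4,1) + gcd(24,32) + gcd(25,7) + gcd(9,18) + gcd(6,20) = 1+8+1+9+2 = 21.
Pick's theorem gives I = A − B/2 + 1 = 705.5 − 21/2 + 1 = 696.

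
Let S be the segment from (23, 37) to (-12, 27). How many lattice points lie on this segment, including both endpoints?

The number of lattice points on a segment between lattice points is gcd(|Δx|,|Δy|) + 1 = gcd(35,10) + 1 = 5 + 1 = 6.

6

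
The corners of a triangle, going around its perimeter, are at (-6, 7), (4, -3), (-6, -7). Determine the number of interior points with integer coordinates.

58

By the shoelace formula, twice the signed area is |((-6)·(-3) − 4·7) + (4·(-7) − (-6)·(-3)) + ((-6)·7 − (-6)·(-7))| = 140, so the area is 70.
Along each edge there are gcd(|Δx|,|Δy|)+1 lattice points, so counting each shared vertex once the boundary has gcd(10,10) + gcd(10,4) + gcd(0,14) = 10+2+14 = 26.
Pick's theorem gives I = A − B/2 + 1 = 70 − 26/2 + 1 = 58.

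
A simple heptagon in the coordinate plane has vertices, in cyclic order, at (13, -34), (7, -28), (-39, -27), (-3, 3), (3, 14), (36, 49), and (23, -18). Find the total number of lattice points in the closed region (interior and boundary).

The shoelace formula gives twice the area as |(13·(-28) − 7·(-34)) + (7·(-27) − (-39)·(-28)) + ((-39)·3 − (-3)·(-27)) + ((-3)·14 − 3·3) + (3·49 − 36·14) + (36·(-18) − 23·49) + (23·(-34) − 13·(-18))| = 4336, so the area is 2168.
Summing gcd(|Δx|,|Δy|) over the edges gives the boundary count: gcd(6,6) + gcd(46,1) + gcd(36,30) + gcd(6,11) + gcd(33,35) + gcd(13,67) + gcd(10,16) = 6+1+6+1+1+1+2 = 18.
Pick's theorem gives I = A − B/2 + 1 = 2168 − 18/2 + 1 = 2160, so the closed region contains I + B = 2160 + 18 = 2178 lattice points.

2178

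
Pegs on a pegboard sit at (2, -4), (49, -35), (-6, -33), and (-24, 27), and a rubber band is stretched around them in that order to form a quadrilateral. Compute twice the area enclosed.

2613

By the shoelace formula, twice the signed area is |(2·(-35) − 49·(-4)) + (49·(-33) − (-6)·(-35)) + ((-6)·27 − (-24)·(-33)) + ((-24)·(-4) − 2·27)| = 2613, so the area is 2613/2.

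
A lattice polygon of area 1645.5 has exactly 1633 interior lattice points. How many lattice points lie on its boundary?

Pick's theorem gives A = I + B/2 − 1, so B = 2(A − I + 1) = 2(1645.5 − 1633 + 1) = 27.

27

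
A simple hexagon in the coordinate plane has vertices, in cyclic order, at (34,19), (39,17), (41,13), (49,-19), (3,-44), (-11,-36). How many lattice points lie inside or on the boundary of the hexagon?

1733

The shoelace formula gives twice the area as |[34·17 − 39·19] + [39·13 − 41·17] + [41·(-19) − 49·13] + [49·(-44) − 3·(-19)] + [3·(-36) − (-11)·(-44)] + [(-11)·19 − 34·(-36)]| = 3445, so the area is 3445/2.
Along each edge there are gcd(|Δx|,|Δy|)+1 lattice points, so counting each shared vertex once the boundary has gcd(5,2) + gcd(2,4) + gcd(8,32) + gcd(46,25) + gcd(14,8) + gcd(45,55) = 1+2+8+1+2+5 = 19.
Pick's theorem gives I = A − B/2 + 1 = 3445/2 − 19/2 + 1 = 1714, so the closed region contains I + B = 1714 + 19 = 1733 lattice points.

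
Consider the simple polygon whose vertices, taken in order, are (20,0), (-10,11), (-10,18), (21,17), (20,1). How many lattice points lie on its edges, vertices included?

Summing gcd(|Δx|,|Δy|) over the edges gives the boundary count: gcd(30,11) + gcd(0,7) + gcd(31,1) + gcd(1,16) + gcd(0,1) = 1+7+1+1+1 = 11.

11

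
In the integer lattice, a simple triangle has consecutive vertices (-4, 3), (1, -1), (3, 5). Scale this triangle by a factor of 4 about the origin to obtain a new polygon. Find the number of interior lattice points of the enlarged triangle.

297

By the shoelace formula, twice the signed area is |((-4)·(-1) − 1·3) + (1·5 − 3·(-1)) + (3·3 − (-4)·5)| = 38, so the area is 19.
Along each edge there are gcd(|Δx|,|Δy|)+1 lattice points, so counting each shared vertex once the boundary has gcd(5,4) + gcd(2,6) + gcd(7,2) = 1+2+1 = 4.
Scaling by 4 multiplies the area by 4² = 16 (so the new area is 304) and multiplies the boundary lattice-point count by 4, giving 16.
By Pick's theorem, the interior count of the dilated polygon is 304 − 16/2 + 1 = 297.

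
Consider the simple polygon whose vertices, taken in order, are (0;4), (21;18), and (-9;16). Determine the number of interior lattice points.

Using the shoelace formula, 2A = |(0·18 − 21·4) + (21·16 − (-9)·18) + ((-9)·4 − 0·16)| = 378, so the area is 189.
The number of boundary lattice points is Σ gcd(|Δx|,|Δy|) = gcd(21,14) + gcd(30,2) + gcd(9,12) = 7+2+3 = 12.
By Pick's theorem A = I + B/2 − 1, so I = 189 − 12/2 + 1 = 184.

184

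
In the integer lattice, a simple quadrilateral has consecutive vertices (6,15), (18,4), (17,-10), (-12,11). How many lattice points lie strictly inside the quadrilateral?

335

Using the shoelace formula, 2A = |[6·4 − 18·15] + [18·(-10) − 17·4] + [17·11 − (-12)·(-10)] + [(-12)·15 − 6·11]| = 673, so the area is 336.5.
Summing gcd(|Δx|,|Δy|) over the edges gives the boundary count: gcd(12,11) + gcd(1,14) + gcd(29,21) + gcd(18,4) = 1+1+1+2 = 5.
By Pick's theorem A = I + B/2 − 1, so I = 336.5 − 5/2 + 1 = 335.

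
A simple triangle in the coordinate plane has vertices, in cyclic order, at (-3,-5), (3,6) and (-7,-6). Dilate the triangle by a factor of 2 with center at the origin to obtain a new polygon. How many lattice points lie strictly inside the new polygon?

73

By the shoelace formula, twice the signed area is |[(-3)·6 − 3·(-5)] + [3·(-6) − (-7)·6] + [(-7)·(-5) − (-3)·(-6)]| = 38, so the area is 19.
The number of boundary lattice points is Σ gcd(|Δx|,|Δy|) = gcd(6,11) + gcd(10,12) + gcd(4,1) = 1+2+1 = 4.
Scaling by 2 multiplies the area by 2² = 4 (so the new area is 76) and multiplies the boundary lattice-point count by 2, giving 8.
By Pick's theorem, the interior count of the dilated polygon is 76 − 8/2 + 1 = 73.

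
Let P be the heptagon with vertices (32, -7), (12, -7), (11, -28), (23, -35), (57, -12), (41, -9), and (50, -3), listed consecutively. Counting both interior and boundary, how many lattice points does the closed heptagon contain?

831

The shoelace formula gives twice the area as |(32·(-7) − 12·(-7)) + (12·(-28) − 11·(-7)) + (11·(-35) − 23·(-28)) + (23·(-12) − 57·(-35)) + (57·(-9) − 41·(-12)) + (41·(-3) − 50·(-9)) + (50·(-7) − 32·(-3))| = 1631, so the area is 1631/2.
The number of boundary lattice points is Σ gcd(|Δx|,|Δy|) = gcd(20,0) + gcd(1,21) + gcd(12,7) + gcd(34,23) + gcd(16,3) + gcd(9,6) + gcd(18,4) = 20+1+1+1+1+3+2 = 29.
Pick's theorem gives I = A − B/2 + 1 = 1631/2 − 29/2 + 1 = 802, so the closed region contains I + B = 802 + 29 = 831 lattice points.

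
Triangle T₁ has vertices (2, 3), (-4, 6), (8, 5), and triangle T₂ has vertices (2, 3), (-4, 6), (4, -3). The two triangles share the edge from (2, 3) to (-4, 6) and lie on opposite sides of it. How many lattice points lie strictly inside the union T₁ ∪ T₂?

The union is the simple quadrilateral with vertices (2, 3), (8, 5), (-4, 6), (4, -3) in order.
By the shoelace formula, twice the signed area is |(2·5 − 8·3) + (8·6 − (-4)·5) + ((-4)·(-3) − 4·6) + (4·3 − 2·(-3))| = 60, so the area is 30.
Summing gcd(|Δx|,|Δy|) over the edges gives the boundary count: gcd(6,2) + gcd(12,1) + gcd(8,9) + gcd(2,6) = 2+1+1+2 = 6.
By Pick's theorem I = A − B/2 + 1 = 30 − 6/2 + 1 = 28.

28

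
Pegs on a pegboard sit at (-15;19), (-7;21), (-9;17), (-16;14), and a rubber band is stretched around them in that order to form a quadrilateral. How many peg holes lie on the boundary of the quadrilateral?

The number of boundary lattice points is Σ gcd(|Δx|,|Δy|) = gcd(8,2) + gcd(2,4) + gcd(7,3) + gcd(1,5) = 2+2+1+1 = 6.

6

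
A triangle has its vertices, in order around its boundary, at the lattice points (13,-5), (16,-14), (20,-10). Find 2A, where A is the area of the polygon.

48

The shoelace formula gives twice the area as |[13·(-14) − 16·(-5)] + [16·(-10) − 20·(-14)] + [20·(-5) − 13·(-10)]| = 48, so the area is 24.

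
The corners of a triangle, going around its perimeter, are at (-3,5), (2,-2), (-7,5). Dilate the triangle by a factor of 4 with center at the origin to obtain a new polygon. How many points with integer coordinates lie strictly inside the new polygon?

213

By the shoelace formula, twice the signed area is |[(-3)·(-2) − 2·5] + [2·5 − (-7)·(-2)] + [(-7)·5 − (-3)·5]| = 28, so the area is 14.
Along each edge there are gcd(|Δx|,|Δy|)+1 lattice points, so counting each shared vertex once the boundary has gcd(5,7) + gcd(9,7) + gcd(4,0) = 1+1+4 = 6.
Scaling by 4 multiplies the area by 4² = 16 (so the new area is 224) and multiplies the boundary lattice-point count by 4, giving 24.
By Pick's theorem, the interior count of the dilated polygon is 224 − 24/2 + 1 = 213.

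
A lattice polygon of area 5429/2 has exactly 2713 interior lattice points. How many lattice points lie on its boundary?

Pick's theorem gives A = I + B/2 − 1, so B = 2(A − I + 1) = 2(5429/2 − 2713 + 1) = 5.

5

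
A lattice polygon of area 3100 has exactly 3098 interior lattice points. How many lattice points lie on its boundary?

6

Pick's theorem gives A = I + B/2 − 1, so B = 2(A − I + 1) = 2(3100 − 3098 + 1) = 6.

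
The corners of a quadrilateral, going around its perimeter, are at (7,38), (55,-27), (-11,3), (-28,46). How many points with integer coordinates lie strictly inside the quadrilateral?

2106

The shoelace formula gives twice the area as |[7·(-27) − 55·38] + [55·3 − (-11)·(-27)] + [(-11)·46 − (-28)·3] + [(-28)·38 − 7·46]| = 4219, so the area is 2109.5.
The number of boundary lattice points is Σ gcd(|Δx|,|Δy|) = gcd(48,65) + gcd(66,30) + gcd(17,43) + gcd(35,8) = 1+6+1+1 = 9.
Pick's theorem gives I = A − B/2 + 1 = 2109.5 − 9/2 + 1 = 2106.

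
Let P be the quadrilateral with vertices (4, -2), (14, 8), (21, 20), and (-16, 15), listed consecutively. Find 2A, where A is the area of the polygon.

Using the shoelace formula, 2A = |(4·8 − 14·(-2)) + (14·20 − 21·8) + (21·15 − (-16)·20) + ((-16)·(-2) − 4·15)| = 779, so the area is 389.5.

779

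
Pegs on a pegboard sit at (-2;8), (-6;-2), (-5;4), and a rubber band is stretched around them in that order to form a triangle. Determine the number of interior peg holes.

6

By the shoelace formula, twice the signed area is |((-2)·(-2) − (-6)·8) + ((-6)·4 − (-5)·(-2)) + ((-5)·8 − (-2)·4)| = 14, so the area is 7.
Along each edge there are gcd(|Δx|,|Δy|)+1 lattice points, so counting each shared vertex once the boundary has gcd(4,10) + gcd(1,6) + gcd(3,4) = 2+1+1 = 4.
By Pick's theorem A = I + B/2 − 1, so I = 7 − 4/2 + 1 = 6.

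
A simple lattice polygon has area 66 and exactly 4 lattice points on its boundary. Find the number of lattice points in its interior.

65

Pick's theorem A = I + B/2 − 1 rearranges to I = A − B/2 + 1 = 66 − 4/2 + 1 = 65.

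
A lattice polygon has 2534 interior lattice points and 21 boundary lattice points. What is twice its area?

Pick's theorem states A = I + B/2 − 1, so A = 2534 + 21/2 − 1 = 5087/2.
Hence 2A = 5087.

5087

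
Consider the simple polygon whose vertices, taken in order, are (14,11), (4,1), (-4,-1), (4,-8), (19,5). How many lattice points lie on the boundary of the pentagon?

15

The number of boundary lattice points is Σ gcd(|Δx|,|Δy|) = gcd(10,10) + gcd(8,2) + gcd(8,7) + gcd(15,13) + gcd(5,6) = 10+2+1+1+1 = 15.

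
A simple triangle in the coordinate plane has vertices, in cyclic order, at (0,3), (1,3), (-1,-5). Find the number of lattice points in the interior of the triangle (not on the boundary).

3

Using the shoelace formula, 2A = |[0·3 − 1·3] + [1·(-5) − (-1)·3] + [(-1)·3 − 0·(-5)]| = 8, so the area is 4.
Summing gcd(|Δx|,|Δy|) over the edges gives the boundary count: gcd(1,0) + gcd(2,8) + gcd(1,8) = 1+2+1 = 4.
By Pick's theorem A = I + B/2 − 1, so I = 4 − 4/2 + 1 = 3.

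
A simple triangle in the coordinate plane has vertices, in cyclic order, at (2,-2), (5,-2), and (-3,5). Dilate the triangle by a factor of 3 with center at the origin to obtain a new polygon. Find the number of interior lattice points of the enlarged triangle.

Using the shoelace formula, 2A = |[2·(-2) − 5·(-2)] + [5·5 − (-3)·(-2)] + [(-3)·(-2) − 2·5]| = 21, so the area is 21/2.
Summing gcd(|Δx|,|Δy|) over the edges gives the boundary count: gcd(3,0) + gcd(8,7) + gcd(5,7) = 3+1+1 = 5.
Scaling by 3 multiplies the area by 3² = 9 (so the new area is 94.5) and multiplies the boundary lattice-point count by 3, giving 15.
By Pick's theorem, the interior count of the dilated polygon is 94.5 − 15/2 + 1 = 88.

88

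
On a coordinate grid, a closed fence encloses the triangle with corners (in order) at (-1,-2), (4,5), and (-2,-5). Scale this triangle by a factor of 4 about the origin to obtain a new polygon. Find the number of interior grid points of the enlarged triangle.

By the shoelace formula, twice the signed area is |[(-1)·5 − 4·(-2)] + [4·(-5) − (-2)·5] + [(-2)·(-2) − (-1)·(-5)]| = 8, so the area is 4.
The number of boundary lattice points is Σ gcd(|Δx|,|Δy|) = gcd(5,7) + gcd(6,10) + gcd(1,3) = 1+2+1 = 4.
Scaling by 4 multiplies the area by 4² = 16 (so the new area is 64) and multiplies the boundary lattice-point count by 4, giving 16.
By Pick's theorem, the interior count of the dilated polygon is 64 − 16/2 + 1 = 57.

57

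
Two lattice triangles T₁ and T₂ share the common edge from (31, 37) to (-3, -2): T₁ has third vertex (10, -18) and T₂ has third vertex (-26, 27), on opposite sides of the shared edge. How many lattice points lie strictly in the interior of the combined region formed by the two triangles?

The union is the simple quadrilateral with vertices (31, 37), (10, -18), (-3, -2), (-26, 27) in order.
Using the shoelace formula, 2A = |(31·(-18) − 10·37) + (10·(-2) − (-3)·(-18)) + ((-3)·27 − (-26)·(-2)) + ((-26)·37 − 31·27)| = 2934, so the area is 1467.
The number of boundary lattice points is Σ gcd(|Δx|,|Δy|) = gcd(21,55) + gcd(13,16) + gcd(23,29) + gcd(57,10) = 1+1+1+1 = 4.
By Pick's theorem I = A − B/2 + 1 = 1467 − 4/2 + 1 = 1466.

1466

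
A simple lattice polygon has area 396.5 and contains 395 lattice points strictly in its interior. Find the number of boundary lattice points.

Pick's theorem gives A = I + B/2 − 1, so B = 2(A − I + 1) = 2(396.5 − 395 + 1) = 5.

5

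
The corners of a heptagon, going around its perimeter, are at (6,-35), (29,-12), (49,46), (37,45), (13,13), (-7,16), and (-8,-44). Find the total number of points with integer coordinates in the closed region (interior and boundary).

By the shoelace formula, twice the signed area is |[6·(-12) − 29·(-35)] + [29·46 − 49·(-12)] + [49·45 − 37·46] + [37·13 − 13·45] + [13·16 − (-7)·13] + [(-7)·(-44) − (-8)·16] + [(-8)·(-35) − 6·(-44)]| = 4543, so the area is 4543/2.
The number of boundary lattice points is Σ gcd(|Δx|,|Δy|) = gcd(23,23) + gcd(20,58) + gcd(12,1) + gcd(24,32) + gcd(20,3) + gcd(1,60) + gcd(14,9) = 23+2+1+8+1+1+1 = 37.
Pick's theorem gives I = A − B/2 + 1 = 4543/2 − 37/2 + 1 = 2254, so the closed region contains I + B = 2254 + 37 = 2291 lattice points.

2291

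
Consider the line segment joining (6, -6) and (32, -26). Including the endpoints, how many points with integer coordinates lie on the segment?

The number of lattice points on a segment between lattice points is gcd(|Δx|,|Δy|) + 1 = gcd(26,20) + 1 = 2 + 1 = 3.

3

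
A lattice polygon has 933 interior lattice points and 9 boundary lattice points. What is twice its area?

1873

Pick's theorem states A = I + B/2 − 1, so A = 933 + 9/2 − 1 = 1873/2.
Hence 2A = 1873.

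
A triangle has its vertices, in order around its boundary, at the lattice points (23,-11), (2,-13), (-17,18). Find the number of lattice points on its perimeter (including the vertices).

3

Summing gcd(|Δx|,|Δy|) over the edges gives the boundary count: gcd(21,2) + gcd(19,31) + gcd(40,29) = 1+1+1 = 3.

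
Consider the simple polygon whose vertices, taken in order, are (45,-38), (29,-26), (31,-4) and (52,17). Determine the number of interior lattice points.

The shoelace formula gives twice the area as |[45·(-26) − 29·(-38)] + [29·(-4) − 31·(-26)] + [31·17 − 52·(-4)] + [52·(-38) − 45·17]| = 1384, so the area is 692.
Summing gcd(|Δx|,|Δy|) over the edges gives the boundary count: gcd(16,12) + gcd(2,22) + gcd(21,21) + gcd(7,55) = 4+2+21+1 = 28.
Pick's theorem gives I = A − B/2 + 1 = 692 − 28/2 + 1 = 679.

679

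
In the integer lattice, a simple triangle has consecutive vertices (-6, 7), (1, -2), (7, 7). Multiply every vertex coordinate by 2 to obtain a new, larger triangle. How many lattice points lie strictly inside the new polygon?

Using the shoelace formula, 2A = |[(-6)·(-2) − 1·7] + [1·7 − 7·(-2)] + [7·7 − (-6)·7]| = 117, so the area is 117/2.
The number of boundary lattice points is Σ gcd(|Δx|,|Δy|) = gcd(7,9) + gcd(6,9) + gcd(13,0) = 1+3+13 = 17.
Scaling by 2 multiplies the area by 2² = 4 (so the new area is 234) and multiplies the boundary lattice-point count by 2, giving 34.
By Pick's theorem, the interior count of the dilated polygon is 234 − 34/2 + 1 = 218.

218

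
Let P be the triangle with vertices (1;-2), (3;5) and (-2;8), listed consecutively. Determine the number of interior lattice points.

The shoelace formula gives twice the area as |[1·5 − 3·(-2)] + [3·8 − (-2)·5] + [(-2)·(-2) − 1·8]| = 41, so the area is 20.5.
Summing gcd(|Δx|,|Δy|) over the edges gives the boundary count: gcd(2,7) + gcd(5,3) + gcd(3,10) = 1+1+1 = 3.
By Pick's theorem A = I + B/2 − 1, so I = 20.5 − 3/2 + 1 = 20.

20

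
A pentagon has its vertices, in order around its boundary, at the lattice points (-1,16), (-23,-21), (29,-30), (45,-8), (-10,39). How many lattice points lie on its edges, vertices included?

Summing gcd(|Δx|,|Δy|) over the edges gives the boundary count: gcd(22,37) + gcd(52,9) + gcd(16,22) + gcd(55,47) + gcd(9,23) = 1+1+2+1+1 = 6.

6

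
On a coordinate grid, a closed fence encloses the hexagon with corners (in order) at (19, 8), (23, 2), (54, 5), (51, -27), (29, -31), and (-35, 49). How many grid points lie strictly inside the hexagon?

The shoelace formula gives twice the area as |(19·2 − 23·8) + (23·5 − 54·2) + (54·(-27) − 51·5) + (51·(-31) − 29·(-27)) + (29·49 − (-35)·(-31)) + ((-35)·8 − 19·49)| = 3525, so the area is 3525/2.
The number of boundary lattice points is Σ gcd(|Δx|,|Δy|) = gcd(4,6) + gcd(31,3) + gcd(3,32) + gcd(22,4) + gcd(64,80) + gcd(54,41) = 2+1+1+2+16+1 = 23.
By Pick's theorem A = I + B/2 − 1, so I = 3525/2 − 23/2 + 1 = 1752.

1752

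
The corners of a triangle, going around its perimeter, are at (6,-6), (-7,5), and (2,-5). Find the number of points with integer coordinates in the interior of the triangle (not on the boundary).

15

The shoelace formula gives twice the area as |[6·5 − (-7)·(-6)] + [(-7)·(-5) − 2·5] + [2·(-6) − 6·(-5)]| = 31, so the area is 15.5.
The number of boundary lattice points is Σ gcd(|Δx|,|Δy|) = gcd(13,11) + gcd(9,10) + gcd(4,1) = 1+1+1 = 3.
By Pick's theorem A = I + B/2 − 1, so I = 15.5 − 3/2 + 1 = 15.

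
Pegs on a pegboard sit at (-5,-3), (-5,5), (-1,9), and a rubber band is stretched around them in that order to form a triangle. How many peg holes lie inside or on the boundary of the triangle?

The shoelace formula gives twice the area as |((-5)·5 − (-5)·(-3)) + ((-5)·9 − (-1)·5) + ((-1)·(-3) − (-5)·9)| = 32, so the area is 16.
Along each edge there are gcd(|Δx|,|Δy|)+1 lattice points, so counting each shared vertex once the boundary has gcd(0,8) + gcd(4,4) + gcd(4,12) = 8+4+4 = 16.
Pick's theorem gives I = A − B/2 + 1 = 16 − 16/2 + 1 = 9, so the closed region contains I + B = 9 + 16 = 25 lattice points.

25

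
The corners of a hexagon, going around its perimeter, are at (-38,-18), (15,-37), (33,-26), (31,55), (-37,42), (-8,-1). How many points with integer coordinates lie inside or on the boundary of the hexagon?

4476

By the shoelace formula, twice the signed area is |((-38)·(-37) − 15·(-18)) + (15·(-26) − 33·(-37)) + (33·55 − 31·(-26)) + (31·42 − (-37)·55) + ((-37)·(-1) − (-8)·42) + ((-8)·(-18) − (-38)·(-1))| = 8944, so the area is 4472.
Along each edge there are gcd(|Δx|,|Δy|)+1 lattice points, so counting each shared vertex once the boundary has gcd(53,19) + gcd(18,11) + gcd(2,81) + gcd(68,13) + gcd(29,43) + gcd(30,17) = 1+1+1+1+1+1 = 6.
Pick's theorem gives I = A − B/2 + 1 = 4472 − 6/2 + 1 = 4470, so the closed region contains I + B = 4470 + 6 = 4476 lattice points.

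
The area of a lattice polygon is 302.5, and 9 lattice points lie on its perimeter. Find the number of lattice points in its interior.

299

From Pick's theorem, I = A − B/2 + 1 = 302.5 − 9/2 + 1 = 299.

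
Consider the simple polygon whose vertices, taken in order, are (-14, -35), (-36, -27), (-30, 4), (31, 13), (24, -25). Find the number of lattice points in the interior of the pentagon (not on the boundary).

2311

Using the shoelace formula, 2A = |((-14)·(-27) − (-36)·(-35)) + ((-36)·4 − (-30)·(-27)) + ((-30)·13 − 31·4) + (31·(-25) − 24·13) + (24·(-35) − (-14)·(-25))| = 4627, so the area is 4627/2.
The number of boundary lattice points is Σ gcd(|Δx|,|Δy|) = gcd(22,8) + gcd(6,31) + gcd(61,9) + gcd(7,38) + gcd(38,10) = 2+1+1+1+2 = 7.
Pick's theorem gives I = A − B/2 + 1 = 4627/2 − 7/2 + 1 = 2311.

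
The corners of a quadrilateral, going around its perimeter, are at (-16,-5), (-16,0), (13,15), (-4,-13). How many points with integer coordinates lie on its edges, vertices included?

11

Along each edge there are gcd(|Δx|,|Δy|)+1 lattice points, so counting each shared vertex once the boundary has gcd(0,5) + gcd(29,15) + gcd(17,28) + gcd(12,8) = 5+1+1+4 = 11.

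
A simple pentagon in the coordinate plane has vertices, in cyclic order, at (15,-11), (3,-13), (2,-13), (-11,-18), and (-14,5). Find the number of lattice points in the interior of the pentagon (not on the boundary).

289

By the shoelace formula, twice the signed area is |(15·(-13) − 3·(-11)) + (3·(-13) − 2·(-13)) + (2·(-18) − (-11)·(-13)) + ((-11)·5 − (-14)·(-18)) + ((-14)·(-11) − 15·5)| = 582, so the area is 291.
Along each edge there are gcd(|Δx|,|Δy|)+1 lattice points, so counting each shared vertex once the boundary has gcd(12,2) + gcd(1,0) + gcd(13,5) + gcd(3,23) + gcd(29,16) = 2+1+1+1+1 = 6.
By Pick's theorem A = I + B/2 − 1, so I = 291 − 6/2 + 1 = 289.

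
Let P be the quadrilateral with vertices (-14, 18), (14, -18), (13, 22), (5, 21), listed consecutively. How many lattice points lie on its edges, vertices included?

The number of boundary lattice points is Σ gcd(|Δx|,|Δy|) = gcd(28,36) + gcd(1,40) + gcd(8,1) + gcd(19,3) = 4+1+1+1 = 7.

7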